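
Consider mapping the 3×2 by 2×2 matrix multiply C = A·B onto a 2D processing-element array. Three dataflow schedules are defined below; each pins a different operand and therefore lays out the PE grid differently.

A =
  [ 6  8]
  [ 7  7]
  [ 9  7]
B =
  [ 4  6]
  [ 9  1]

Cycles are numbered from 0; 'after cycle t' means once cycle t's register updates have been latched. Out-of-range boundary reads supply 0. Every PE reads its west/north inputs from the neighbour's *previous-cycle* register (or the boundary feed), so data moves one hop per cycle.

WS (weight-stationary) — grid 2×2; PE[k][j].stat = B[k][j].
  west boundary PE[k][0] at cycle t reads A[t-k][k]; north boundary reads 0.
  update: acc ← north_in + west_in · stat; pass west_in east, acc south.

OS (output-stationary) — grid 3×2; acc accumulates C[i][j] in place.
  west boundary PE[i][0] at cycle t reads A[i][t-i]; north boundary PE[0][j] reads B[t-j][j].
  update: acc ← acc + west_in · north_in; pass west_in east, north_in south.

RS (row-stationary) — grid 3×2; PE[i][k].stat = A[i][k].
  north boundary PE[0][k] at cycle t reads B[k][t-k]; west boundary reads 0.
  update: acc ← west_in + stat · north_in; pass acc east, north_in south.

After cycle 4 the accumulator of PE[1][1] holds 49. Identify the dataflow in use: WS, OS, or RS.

Under WS (2×2), PE[1][1]:
  c0 r1c1: 0 / 0 / 0
  c1 r1c1: 0 / 0 / 0
  c2 r1c1: 44 / 8 / 44
  c3 r1c1: 49 / 7 / 49
  c4 r1c1: 61 / 7 / 61
Under OS (3×2), PE[1][1]:
  c0 r1c1: 0 / 0 / 0
  c1 r1c1: 0 / 0 / 0
  c2 r1c1: 42 / 7 / 6
  c3 r1c1: 49 / 7 / 1
  c4 r1c1: 49 / 0 / 0
Under RS (3×2), PE[1][1]:
  c0 r1c1: 0 / 0 / 0
  c1 r1c1: 0 / 0 / 0
  c2 r1c1: 91 / 91 / 9
  c3 r1c1: 49 / 49 / 1
  c4 r1c1: 0 / 0 / 0

dataflow = OS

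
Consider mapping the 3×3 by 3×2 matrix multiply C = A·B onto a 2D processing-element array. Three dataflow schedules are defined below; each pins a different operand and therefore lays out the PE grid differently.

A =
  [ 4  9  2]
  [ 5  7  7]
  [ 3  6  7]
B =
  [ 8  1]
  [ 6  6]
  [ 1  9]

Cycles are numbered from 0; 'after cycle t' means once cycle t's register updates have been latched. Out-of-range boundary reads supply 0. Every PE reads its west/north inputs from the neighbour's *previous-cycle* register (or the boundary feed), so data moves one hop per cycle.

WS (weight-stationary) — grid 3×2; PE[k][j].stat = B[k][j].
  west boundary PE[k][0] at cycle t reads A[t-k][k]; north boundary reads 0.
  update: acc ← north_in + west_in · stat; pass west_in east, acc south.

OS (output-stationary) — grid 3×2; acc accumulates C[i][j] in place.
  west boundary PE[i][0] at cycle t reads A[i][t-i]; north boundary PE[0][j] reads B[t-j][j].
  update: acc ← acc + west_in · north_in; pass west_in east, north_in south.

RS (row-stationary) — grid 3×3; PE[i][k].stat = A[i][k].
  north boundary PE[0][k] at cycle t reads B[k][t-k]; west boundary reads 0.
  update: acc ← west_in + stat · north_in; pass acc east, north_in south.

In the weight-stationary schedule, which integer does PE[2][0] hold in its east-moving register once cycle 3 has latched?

register = 7

WS (3×2). Following PE[2][0] plus its west/north inputs:
  cycle 0: PE[1][0] → acc 0, east 0, south 0
  cycle 0: PE[2][0] → acc 0, east 0, south 0
  cycle 1: PE[1][0] → acc 86, east 9, south 86
  cycle 1: PE[2][0] → acc 0, east 0, south 0
  cycle 2: PE[1][0] → acc 82, east 7, south 82
  cycle 2: PE[2][0] → acc 88, east 2, south 88
  cycle 3: PE[1][0] → acc 60, east 6, south 60
  cycle 3: PE[2][0] → acc 89, east 7, south 89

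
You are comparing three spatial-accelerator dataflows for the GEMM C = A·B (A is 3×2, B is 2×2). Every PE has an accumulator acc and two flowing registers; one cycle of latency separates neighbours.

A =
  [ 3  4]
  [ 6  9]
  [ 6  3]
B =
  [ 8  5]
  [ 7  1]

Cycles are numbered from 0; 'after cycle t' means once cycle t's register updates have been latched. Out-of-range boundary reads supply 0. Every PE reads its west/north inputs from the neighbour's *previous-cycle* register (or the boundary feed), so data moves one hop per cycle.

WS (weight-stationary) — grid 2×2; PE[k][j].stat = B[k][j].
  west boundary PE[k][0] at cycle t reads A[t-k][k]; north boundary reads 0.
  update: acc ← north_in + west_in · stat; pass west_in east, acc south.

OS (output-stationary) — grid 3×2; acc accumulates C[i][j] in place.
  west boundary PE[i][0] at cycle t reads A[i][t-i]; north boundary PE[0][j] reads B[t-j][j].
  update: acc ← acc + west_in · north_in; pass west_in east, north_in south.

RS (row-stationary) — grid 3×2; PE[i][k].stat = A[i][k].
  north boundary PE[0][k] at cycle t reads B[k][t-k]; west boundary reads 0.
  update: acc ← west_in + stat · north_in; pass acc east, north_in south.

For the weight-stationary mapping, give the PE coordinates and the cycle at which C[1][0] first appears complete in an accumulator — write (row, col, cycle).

(row, col, cycle) = (1, 0, 2)

Under WS, C[1][0] lands at PE[1][0]:
  step 0 · PE1,0: acc=0; fwd→0 fwd↓0
  step 1 · PE1,0: acc=52; fwd→4 fwd↓52
  step 2 · PE1,0: acc=111; fwd→9 fwd↓111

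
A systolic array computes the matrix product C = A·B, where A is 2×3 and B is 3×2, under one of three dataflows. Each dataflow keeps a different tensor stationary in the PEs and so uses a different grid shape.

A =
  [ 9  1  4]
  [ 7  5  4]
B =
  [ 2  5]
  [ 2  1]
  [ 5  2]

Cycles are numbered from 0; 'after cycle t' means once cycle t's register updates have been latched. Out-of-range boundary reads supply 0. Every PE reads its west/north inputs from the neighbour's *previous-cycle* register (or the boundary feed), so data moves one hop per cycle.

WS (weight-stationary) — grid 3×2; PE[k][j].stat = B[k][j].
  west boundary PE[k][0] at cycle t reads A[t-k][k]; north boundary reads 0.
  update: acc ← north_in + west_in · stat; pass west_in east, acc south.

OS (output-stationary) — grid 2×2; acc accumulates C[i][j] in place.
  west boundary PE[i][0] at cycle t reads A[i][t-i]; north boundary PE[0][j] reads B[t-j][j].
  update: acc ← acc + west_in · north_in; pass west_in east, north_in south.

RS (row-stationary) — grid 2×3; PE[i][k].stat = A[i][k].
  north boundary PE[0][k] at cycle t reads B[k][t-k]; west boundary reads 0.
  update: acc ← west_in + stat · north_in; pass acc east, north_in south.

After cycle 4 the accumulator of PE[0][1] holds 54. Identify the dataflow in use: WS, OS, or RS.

dataflow = OS

WS [3×2] PE[0][1] across cycles:
  c0 r0c1: 0 / 0 / 0
  c1 r0c1: 45 / 9 / 45
  c2 r0c1: 35 / 7 / 35
  c3 r0c1: 0 / 0 / 0
  c4 r0c1: 0 / 0 / 0
OS [2×2] PE[0][1] across cycles:
  c0 r0c1: 0 / 0 / 0
  c1 r0c1: 45 / 9 / 5
  c2 r0c1: 46 / 1 / 1
  c3 r0c1: 54 / 4 / 2
  c4 r0c1: 54 / 0 / 0
RS [2×3] PE[0][1] across cycles:
  c0 r0c1: 0 / 0 / 0
  c1 r0c1: 20 / 20 / 2
  c2 r0c1: 46 / 46 / 1
  c3 r0c1: 0 / 0 / 0
  c4 r0c1: 0 / 0 / 0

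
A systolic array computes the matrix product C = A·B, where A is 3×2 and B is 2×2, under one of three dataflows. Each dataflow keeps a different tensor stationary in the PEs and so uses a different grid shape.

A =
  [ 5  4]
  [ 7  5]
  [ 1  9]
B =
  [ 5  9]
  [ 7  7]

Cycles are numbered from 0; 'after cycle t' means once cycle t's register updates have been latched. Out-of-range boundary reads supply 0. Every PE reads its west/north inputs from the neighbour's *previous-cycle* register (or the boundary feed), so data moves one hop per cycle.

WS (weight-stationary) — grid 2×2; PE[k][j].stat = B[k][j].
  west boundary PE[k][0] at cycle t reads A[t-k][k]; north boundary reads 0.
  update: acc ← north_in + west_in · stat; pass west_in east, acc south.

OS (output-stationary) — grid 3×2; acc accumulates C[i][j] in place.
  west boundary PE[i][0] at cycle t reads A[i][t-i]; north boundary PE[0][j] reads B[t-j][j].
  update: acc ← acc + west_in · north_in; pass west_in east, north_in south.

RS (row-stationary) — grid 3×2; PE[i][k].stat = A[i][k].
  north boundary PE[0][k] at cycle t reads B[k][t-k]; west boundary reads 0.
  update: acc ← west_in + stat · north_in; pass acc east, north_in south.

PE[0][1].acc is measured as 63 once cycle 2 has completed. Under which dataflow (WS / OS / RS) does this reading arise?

— WS: 2×2; PE[0][1] trace:
  [0] (0,1) acc=0 (h:0 v:0)
  [1] (0,1) acc=45 (h:5 v:45)
  [2] (0,1) acc=63 (h:7 v:63)
— OS: 3×2; PE[0][1] trace:
  [0] (0,1) acc=0 (h:0 v:0)
  [1] (0,1) acc=45 (h:5 v:9)
  [2] (0,1) acc=73 (h:4 v:7)
— RS: 3×2; PE[0][1] trace:
  [0] (0,1) acc=0 (h:0 v:0)
  [1] (0,1) acc=53 (h:53 v:7)
  [2] (0,1) acc=73 (h:73 v:7)

dataflow = WS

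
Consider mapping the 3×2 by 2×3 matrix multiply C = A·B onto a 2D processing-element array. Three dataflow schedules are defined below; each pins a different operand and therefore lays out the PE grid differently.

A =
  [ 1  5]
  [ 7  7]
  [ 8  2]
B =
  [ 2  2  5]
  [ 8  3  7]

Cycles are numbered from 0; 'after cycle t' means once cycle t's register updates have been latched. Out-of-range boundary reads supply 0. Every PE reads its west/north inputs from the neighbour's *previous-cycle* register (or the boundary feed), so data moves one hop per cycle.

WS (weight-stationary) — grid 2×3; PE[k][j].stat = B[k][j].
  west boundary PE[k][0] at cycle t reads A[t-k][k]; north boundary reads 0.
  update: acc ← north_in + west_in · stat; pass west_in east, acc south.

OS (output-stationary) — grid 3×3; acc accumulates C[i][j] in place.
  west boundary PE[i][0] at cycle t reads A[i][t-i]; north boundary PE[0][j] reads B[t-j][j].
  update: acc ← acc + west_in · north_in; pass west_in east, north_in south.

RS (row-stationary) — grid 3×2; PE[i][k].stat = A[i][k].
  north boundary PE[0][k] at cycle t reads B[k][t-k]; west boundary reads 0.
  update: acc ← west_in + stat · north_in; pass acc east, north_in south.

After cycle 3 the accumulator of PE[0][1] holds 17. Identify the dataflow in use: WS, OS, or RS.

Under WS (2×3), PE[0][1]:
  step 0 · PE0,1: acc=0; fwd→0 fwd↓0
  step 1 · PE0,1: acc=2; fwd→1 fwd↓2
  step 2 · PE0,1: acc=14; fwd→7 fwd↓14
  step 3 · PE0,1: acc=16; fwd→8 fwd↓16
Under OS (3×3), PE[0][1]:
  step 0 · PE0,1: acc=0; fwd→0 fwd↓0
  step 1 · PE0,1: acc=2; fwd→1 fwd↓2
  step 2 · PE0,1: acc=17; fwd→5 fwd↓3
  step 3 · PE0,1: acc=17; fwd→0 fwd↓0
Under RS (3×2), PE[0][1]:
  step 0 · PE0,1: acc=0; fwd→0 fwd↓0
  step 1 · PE0,1: acc=42; fwd→42 fwd↓8
  step 2 · PE0,1: acc=17; fwd→17 fwd↓3
  step 3 · PE0,1: acc=40; fwd→40 fwd↓7

dataflow = OS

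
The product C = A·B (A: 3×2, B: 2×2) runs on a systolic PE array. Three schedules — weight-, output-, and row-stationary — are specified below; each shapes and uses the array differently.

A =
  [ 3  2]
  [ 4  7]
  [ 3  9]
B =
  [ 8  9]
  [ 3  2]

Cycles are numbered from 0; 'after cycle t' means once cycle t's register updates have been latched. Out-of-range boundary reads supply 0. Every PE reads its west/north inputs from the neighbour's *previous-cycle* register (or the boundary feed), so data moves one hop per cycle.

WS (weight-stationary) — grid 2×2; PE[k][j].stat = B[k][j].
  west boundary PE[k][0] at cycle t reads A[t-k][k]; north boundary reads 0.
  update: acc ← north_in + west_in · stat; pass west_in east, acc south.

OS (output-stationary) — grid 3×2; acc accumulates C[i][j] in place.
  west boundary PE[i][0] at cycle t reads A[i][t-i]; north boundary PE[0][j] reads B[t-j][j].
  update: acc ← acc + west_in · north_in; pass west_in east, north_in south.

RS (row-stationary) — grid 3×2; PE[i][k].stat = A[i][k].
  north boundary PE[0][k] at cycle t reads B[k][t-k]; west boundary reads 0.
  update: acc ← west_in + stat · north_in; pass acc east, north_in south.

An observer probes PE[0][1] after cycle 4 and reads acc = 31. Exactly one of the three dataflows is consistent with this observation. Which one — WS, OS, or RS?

— WS: 2×2; PE[0][1] trace:
  @0  [0,1]  acc 0  |  →0  ↓0
  @1  [0,1]  acc 27  |  →3  ↓27
  @2  [0,1]  acc 36  |  →4  ↓36
  @3  [0,1]  acc 27  |  →3  ↓27
  @4  [0,1]  acc 0  |  →0  ↓0
— OS: 3×2; PE[0][1] trace:
  @0  [0,1]  acc 0  |  →0  ↓0
  @1  [0,1]  acc 27  |  →3  ↓9
  @2  [0,1]  acc 31  |  →2  ↓2
  @3  [0,1]  acc 31  |  →0  ↓0
  @4  [0,1]  acc 31  |  →0  ↓0
— RS: 3×2; PE[0][1] trace:
  @0  [0,1]  acc 0  |  →0  ↓0
  @1  [0,1]  acc 30  |  →30  ↓3
  @2  [0,1]  acc 31  |  →31  ↓2
  @3  [0,1]  acc 0  |  →0  ↓0
  @4  [0,1]  acc 0  |  →0  ↓0

dataflow = OS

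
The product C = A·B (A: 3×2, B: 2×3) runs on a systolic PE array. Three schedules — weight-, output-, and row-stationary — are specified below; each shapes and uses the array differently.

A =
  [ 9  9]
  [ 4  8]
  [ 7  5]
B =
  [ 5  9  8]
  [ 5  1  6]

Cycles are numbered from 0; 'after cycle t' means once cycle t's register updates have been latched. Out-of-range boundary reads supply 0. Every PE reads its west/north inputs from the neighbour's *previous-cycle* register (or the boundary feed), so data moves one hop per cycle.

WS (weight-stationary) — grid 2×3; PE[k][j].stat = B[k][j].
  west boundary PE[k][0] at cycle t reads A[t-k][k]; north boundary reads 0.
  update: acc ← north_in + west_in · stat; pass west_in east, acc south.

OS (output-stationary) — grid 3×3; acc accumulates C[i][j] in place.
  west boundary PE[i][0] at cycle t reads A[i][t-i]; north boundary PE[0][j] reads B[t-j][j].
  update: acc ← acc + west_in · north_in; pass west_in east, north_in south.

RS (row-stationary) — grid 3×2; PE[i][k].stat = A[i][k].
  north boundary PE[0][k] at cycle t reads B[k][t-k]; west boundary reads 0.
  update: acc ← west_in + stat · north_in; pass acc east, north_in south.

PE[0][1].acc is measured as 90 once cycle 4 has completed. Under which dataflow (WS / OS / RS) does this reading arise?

Under WS (2×3), PE[0][1]:
  0: (0,1).acc=0  regs=<0,0>
  1: (0,1).acc=81  regs=<9,81>
  2: (0,1).acc=36  regs=<4,36>
  3: (0,1).acc=63  regs=<7,63>
  4: (0,1).acc=0  regs=<0,0>
Under OS (3×3), PE[0][1]:
  0: (0,1).acc=0  regs=<0,0>
  1: (0,1).acc=81  regs=<9,9>
  2: (0,1).acc=90  regs=<9,1>
  3: (0,1).acc=90  regs=<0,0>
  4: (0,1).acc=90  regs=<0,0>
Under RS (3×2), PE[0][1]:
  0: (0,1).acc=0  regs=<0,0>
  1: (0,1).acc=90  regs=<90,5>
  2: (0,1).acc=90  regs=<90,1>
  3: (0,1).acc=126  regs=<126,6>
  4: (0,1).acc=0  regs=<0,0>

dataflow = OS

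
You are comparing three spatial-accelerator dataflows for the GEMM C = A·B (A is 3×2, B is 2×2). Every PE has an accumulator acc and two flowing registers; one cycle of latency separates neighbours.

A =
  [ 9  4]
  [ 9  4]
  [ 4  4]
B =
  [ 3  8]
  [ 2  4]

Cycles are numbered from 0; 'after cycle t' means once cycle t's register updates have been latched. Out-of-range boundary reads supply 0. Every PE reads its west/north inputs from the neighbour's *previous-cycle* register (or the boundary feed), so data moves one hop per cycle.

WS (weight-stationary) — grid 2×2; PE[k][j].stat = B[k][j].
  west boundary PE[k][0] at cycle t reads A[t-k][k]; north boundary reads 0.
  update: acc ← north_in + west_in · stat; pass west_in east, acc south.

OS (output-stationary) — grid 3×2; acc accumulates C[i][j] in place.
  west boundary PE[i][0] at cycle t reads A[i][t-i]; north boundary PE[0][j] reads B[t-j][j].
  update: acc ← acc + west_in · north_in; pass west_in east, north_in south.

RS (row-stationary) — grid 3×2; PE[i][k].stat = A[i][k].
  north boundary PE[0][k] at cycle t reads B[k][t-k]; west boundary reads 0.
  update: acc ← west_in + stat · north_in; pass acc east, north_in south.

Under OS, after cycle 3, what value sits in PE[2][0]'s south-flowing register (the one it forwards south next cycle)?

register = 2

OS (3×2). Following PE[2][0] plus its west/north inputs:
  t=0 PE[1][0]: acc=0 h=0 v=0
  t=0 PE[2][0]: acc=0 h=0 v=0
  t=1 PE[1][0]: acc=27 h=9 v=3
  t=1 PE[2][0]: acc=0 h=0 v=0
  t=2 PE[1][0]: acc=35 h=4 v=2
  t=2 PE[2][0]: acc=12 h=4 v=3
  t=3 PE[1][0]: acc=35 h=0 v=0
  t=3 PE[2][0]: acc=20 h=4 v=2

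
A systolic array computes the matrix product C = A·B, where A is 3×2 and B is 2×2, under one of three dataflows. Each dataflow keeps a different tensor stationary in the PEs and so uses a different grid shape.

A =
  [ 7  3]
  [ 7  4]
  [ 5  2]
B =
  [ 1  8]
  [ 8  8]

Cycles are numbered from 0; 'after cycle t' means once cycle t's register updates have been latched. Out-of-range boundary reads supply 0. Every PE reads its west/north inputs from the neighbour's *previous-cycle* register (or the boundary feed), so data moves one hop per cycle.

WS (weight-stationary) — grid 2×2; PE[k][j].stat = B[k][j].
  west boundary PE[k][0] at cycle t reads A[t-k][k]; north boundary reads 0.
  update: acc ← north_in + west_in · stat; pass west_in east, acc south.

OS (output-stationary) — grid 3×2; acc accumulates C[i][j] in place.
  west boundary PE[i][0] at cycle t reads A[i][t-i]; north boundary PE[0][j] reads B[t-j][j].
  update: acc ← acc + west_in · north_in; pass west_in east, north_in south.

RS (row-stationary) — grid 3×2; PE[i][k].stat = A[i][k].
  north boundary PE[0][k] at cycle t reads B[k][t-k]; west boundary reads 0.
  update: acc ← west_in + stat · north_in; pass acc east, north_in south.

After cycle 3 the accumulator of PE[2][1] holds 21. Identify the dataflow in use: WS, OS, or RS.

— WS: 2×2 array has no PE[2][1].
OS [3×2] PE[2][1] across cycles:
  step 0 · PE2,1: acc=0; fwd→0 fwd↓0
  step 1 · PE2,1: acc=0; fwd→0 fwd↓0
  step 2 · PE2,1: acc=0; fwd→0 fwd↓0
  step 3 · PE2,1: acc=40; fwd→5 fwd↓8
RS [3×2] PE[2][1] across cycles:
  step 0 · PE2,1: acc=0; fwd→0 fwd↓0
  step 1 · PE2,1: acc=0; fwd→0 fwd↓0
  step 2 · PE2,1: acc=0; fwd→0 fwd↓0
  step 3 · PE2,1: acc=21; fwd→21 fwd↓8

dataflow = RS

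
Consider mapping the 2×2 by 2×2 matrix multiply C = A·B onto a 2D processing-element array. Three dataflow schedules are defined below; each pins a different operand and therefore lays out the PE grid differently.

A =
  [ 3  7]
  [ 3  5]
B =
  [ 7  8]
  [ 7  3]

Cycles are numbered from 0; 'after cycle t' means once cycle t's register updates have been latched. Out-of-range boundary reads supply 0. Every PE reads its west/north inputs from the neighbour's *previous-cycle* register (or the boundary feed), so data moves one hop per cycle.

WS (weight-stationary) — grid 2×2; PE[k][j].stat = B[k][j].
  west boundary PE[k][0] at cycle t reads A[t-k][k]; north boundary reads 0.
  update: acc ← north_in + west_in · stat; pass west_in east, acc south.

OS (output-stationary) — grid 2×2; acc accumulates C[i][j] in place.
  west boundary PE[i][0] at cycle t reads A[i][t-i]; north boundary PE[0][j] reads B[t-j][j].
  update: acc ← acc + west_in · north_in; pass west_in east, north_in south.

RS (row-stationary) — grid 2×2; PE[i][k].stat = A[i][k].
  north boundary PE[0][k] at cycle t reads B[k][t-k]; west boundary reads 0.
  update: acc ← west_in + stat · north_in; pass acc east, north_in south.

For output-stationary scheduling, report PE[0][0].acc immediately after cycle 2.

Tracing OS — 2×2 array, target PE[0][0]:
  0: (0,0).acc=21  regs=<3,7>
  1: (0,0).acc=70  regs=<7,7>
  2: (0,0).acc=70  regs=<0,0>

PE[0][0].acc = 70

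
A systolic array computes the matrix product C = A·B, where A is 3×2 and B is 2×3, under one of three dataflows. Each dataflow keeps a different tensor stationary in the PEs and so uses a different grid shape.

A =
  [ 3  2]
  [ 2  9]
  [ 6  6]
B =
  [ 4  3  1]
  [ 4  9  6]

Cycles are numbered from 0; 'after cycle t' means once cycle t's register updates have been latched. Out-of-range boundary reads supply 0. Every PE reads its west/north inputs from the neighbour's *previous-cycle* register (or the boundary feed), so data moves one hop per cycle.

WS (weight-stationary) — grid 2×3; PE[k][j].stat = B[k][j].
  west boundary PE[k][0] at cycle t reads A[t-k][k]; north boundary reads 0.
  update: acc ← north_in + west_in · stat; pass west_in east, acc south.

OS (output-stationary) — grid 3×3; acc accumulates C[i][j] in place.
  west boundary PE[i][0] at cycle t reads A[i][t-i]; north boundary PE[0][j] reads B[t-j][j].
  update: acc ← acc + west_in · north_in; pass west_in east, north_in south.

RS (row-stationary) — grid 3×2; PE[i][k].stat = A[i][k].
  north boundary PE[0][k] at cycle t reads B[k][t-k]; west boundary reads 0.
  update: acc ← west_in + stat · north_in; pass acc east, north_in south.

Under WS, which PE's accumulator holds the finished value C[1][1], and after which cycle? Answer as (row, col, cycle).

Under WS, C[1][1] lands at PE[1][1]:
  cycle 0: PE[1][1] → acc 0, east 0, south 0
  cycle 1: PE[1][1] → acc 0, east 0, south 0
  cycle 2: PE[1][1] → acc 27, east 2, south 27
  cycle 3: PE[1][1] → acc 87, east 9, south 87

(row, col, cycle) = (1, 1, 3)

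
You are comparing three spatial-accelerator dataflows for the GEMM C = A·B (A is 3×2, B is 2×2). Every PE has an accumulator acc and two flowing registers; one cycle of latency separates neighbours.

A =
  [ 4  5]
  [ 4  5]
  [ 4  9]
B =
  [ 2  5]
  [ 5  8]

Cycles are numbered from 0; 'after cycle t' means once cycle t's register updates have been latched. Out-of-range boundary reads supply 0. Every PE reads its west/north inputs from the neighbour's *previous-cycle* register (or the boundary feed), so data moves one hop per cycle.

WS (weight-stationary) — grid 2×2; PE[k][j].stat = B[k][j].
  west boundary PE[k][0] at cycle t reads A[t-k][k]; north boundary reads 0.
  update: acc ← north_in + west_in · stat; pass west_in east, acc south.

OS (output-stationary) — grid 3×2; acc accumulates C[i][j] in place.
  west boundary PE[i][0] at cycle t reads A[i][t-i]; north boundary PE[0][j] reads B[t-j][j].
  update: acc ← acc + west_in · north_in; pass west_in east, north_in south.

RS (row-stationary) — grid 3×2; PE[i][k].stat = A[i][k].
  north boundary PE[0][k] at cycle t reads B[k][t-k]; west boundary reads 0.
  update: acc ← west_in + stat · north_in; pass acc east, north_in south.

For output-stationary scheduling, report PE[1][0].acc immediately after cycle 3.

OS (3×2). Following PE[1][0] plus its west/north inputs:
  step 0 · PE0,0: acc=8; fwd→4 fwd↓2
  step 0 · PE1,0: acc=0; fwd→0 fwd↓0
  step 1 · PE0,0: acc=33; fwd→5 fwd↓5
  step 1 · PE1,0: acc=8; fwd→4 fwd↓2
  step 2 · PE0,0: acc=33; fwd→0 fwd↓0
  step 2 · PE1,0: acc=33; fwd→5 fwd↓5
  step 3 · PE0,0: acc=33; fwd→0 fwd↓0
  step 3 · PE1,0: acc=33; fwd→0 fwd↓0

PE[1][0].acc = 33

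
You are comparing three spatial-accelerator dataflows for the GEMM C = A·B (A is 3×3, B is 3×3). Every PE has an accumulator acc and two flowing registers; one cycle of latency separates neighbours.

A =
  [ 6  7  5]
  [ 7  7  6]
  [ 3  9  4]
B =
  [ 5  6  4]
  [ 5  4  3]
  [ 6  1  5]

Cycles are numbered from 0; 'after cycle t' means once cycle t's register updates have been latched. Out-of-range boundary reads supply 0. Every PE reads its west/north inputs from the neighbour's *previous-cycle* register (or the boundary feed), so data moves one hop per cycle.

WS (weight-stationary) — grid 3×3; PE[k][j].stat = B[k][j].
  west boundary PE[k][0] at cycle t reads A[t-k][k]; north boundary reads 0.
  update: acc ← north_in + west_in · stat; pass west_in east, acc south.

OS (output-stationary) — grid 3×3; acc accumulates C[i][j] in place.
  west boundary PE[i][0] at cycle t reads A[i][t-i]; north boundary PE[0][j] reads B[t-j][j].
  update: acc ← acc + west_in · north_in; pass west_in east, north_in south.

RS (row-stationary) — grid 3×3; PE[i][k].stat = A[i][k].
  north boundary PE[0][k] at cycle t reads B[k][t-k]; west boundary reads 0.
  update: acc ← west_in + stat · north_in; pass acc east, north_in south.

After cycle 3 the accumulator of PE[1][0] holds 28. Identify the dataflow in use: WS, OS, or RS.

Under WS (3×3), PE[1][0]:
  after 0 — PE[1][0] acc=0, pass-E 0, pass-S 0
  after 1 — PE[1][0] acc=65, pass-E 7, pass-S 65
  after 2 — PE[1][0] acc=70, pass-E 7, pass-S 70
  after 3 — PE[1][0] acc=60, pass-E 9, pass-S 60
Under OS (3×3), PE[1][0]:
  after 0 — PE[1][0] acc=0, pass-E 0, pass-S 0
  after 1 — PE[1][0] acc=35, pass-E 7, pass-S 5
  after 2 — PE[1][0] acc=70, pass-E 7, pass-S 5
  after 3 — PE[1][0] acc=106, pass-E 6, pass-S 6
Under RS (3×3), PE[1][0]:
  after 0 — PE[1][0] acc=0, pass-E 0, pass-S 0
  after 1 — PE[1][0] acc=35, pass-E 35, pass-S 5
  after 2 — PE[1][0] acc=42, pass-E 42, pass-S 6
  after 3 — PE[1][0] acc=28, pass-E 28, pass-S 4

dataflow = RS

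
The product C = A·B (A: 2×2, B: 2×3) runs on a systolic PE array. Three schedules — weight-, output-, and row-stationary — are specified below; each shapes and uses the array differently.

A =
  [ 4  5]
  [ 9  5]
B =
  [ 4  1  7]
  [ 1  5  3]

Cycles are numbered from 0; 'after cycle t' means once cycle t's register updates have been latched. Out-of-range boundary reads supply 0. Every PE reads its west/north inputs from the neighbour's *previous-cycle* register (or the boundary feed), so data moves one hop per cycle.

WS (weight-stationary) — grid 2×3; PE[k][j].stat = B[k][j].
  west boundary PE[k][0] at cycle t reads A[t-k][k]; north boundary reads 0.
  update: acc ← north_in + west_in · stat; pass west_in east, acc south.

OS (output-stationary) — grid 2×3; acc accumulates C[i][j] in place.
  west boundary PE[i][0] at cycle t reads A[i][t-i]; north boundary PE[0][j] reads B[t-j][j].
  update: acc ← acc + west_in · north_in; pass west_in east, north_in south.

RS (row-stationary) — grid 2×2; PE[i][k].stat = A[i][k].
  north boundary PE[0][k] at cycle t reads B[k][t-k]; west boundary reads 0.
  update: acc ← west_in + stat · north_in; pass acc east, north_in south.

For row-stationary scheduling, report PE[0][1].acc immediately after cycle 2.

RS (2×2). Following PE[0][1] plus its west/north inputs:
  cycle 0: PE[0][0] → acc 16, east 16, south 4
  cycle 0: PE[0][1] → acc 0, east 0, south 0
  cycle 1: PE[0][0] → acc 4, east 4, south 1
  cycle 1: PE[0][1] → acc 21, east 21, south 1
  cycle 2: PE[0][0] → acc 28, east 28, south 7
  cycle 2: PE[0][1] → acc 29, east 29, south 5

PE[0][1].acc = 29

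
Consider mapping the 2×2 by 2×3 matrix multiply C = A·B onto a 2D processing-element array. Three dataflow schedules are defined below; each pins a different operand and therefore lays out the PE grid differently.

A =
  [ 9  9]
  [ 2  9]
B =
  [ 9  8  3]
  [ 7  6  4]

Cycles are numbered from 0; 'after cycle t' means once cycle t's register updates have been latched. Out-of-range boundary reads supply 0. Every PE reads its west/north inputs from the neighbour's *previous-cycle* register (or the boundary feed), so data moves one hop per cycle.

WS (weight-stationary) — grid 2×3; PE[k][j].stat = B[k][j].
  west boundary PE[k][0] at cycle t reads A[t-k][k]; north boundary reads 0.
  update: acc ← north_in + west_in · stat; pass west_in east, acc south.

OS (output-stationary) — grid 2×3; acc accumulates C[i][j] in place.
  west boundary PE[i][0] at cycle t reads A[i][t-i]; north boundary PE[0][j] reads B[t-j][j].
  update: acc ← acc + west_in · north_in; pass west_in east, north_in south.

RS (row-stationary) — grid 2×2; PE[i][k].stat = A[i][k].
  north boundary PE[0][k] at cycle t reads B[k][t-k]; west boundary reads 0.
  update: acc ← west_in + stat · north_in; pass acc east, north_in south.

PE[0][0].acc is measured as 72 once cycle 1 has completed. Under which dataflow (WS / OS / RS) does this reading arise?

WS [2×3] PE[0][0] across cycles:
  t=0 PE[0][0]: acc=81 h=9 v=81
  t=1 PE[0][0]: acc=18 h=2 v=18
OS [2×3] PE[0][0] across cycles:
  t=0 PE[0][0]: acc=81 h=9 v=9
  t=1 PE[0][0]: acc=144 h=9 v=7
RS [2×2] PE[0][0] across cycles:
  t=0 PE[0][0]: acc=81 h=81 v=9
  t=1 PE[0][0]: acc=72 h=72 v=8

dataflow = RS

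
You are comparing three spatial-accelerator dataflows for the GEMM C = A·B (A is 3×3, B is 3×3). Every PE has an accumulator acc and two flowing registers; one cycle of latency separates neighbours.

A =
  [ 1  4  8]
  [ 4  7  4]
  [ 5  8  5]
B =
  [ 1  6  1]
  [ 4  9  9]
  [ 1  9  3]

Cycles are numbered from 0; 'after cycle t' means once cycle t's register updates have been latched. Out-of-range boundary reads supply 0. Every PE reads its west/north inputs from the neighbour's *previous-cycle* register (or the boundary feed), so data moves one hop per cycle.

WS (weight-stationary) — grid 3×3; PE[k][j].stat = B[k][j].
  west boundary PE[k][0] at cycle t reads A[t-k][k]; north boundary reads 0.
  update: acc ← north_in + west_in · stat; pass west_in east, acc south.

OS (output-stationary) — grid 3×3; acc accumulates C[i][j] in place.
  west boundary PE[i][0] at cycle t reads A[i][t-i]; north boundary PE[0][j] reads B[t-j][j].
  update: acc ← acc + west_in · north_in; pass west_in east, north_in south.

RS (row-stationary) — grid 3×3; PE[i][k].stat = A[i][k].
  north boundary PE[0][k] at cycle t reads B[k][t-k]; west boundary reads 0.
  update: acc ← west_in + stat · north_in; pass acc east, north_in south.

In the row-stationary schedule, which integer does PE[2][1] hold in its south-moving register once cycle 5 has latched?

RS 3×3: PE[2][1] cycle-by-cycle (with neighbour feeds):
  [0] (1,1) acc=0 (h:0 v:0)
  [0] (2,0) acc=0 (h:0 v:0)
  [0] (2,1) acc=0 (h:0 v:0)
  [1] (1,1) acc=0 (h:0 v:0)
  [1] (2,0) acc=0 (h:0 v:0)
  [1] (2,1) acc=0 (h:0 v:0)
  [2] (1,1) acc=32 (h:32 v:4)
  [2] (2,0) acc=5 (h:5 v:1)
  [2] (2,1) acc=0 (h:0 v:0)
  [3] (1,1) acc=87 (h:87 v:9)
  [3] (2,0) acc=30 (h:30 v:6)
  [3] (2,1) acc=37 (h:37 v:4)
  [4] (1,1) acc=67 (h:67 v:9)
  [4] (2,0) acc=5 (h:5 v:1)
  [4] (2,1) acc=102 (h:102 v:9)
  [5] (1,1) acc=0 (h:0 v:0)
  [5] (2,0) acc=0 (h:0 v:0)
  [5] (2,1) acc=77 (h:77 v:9)

register = 9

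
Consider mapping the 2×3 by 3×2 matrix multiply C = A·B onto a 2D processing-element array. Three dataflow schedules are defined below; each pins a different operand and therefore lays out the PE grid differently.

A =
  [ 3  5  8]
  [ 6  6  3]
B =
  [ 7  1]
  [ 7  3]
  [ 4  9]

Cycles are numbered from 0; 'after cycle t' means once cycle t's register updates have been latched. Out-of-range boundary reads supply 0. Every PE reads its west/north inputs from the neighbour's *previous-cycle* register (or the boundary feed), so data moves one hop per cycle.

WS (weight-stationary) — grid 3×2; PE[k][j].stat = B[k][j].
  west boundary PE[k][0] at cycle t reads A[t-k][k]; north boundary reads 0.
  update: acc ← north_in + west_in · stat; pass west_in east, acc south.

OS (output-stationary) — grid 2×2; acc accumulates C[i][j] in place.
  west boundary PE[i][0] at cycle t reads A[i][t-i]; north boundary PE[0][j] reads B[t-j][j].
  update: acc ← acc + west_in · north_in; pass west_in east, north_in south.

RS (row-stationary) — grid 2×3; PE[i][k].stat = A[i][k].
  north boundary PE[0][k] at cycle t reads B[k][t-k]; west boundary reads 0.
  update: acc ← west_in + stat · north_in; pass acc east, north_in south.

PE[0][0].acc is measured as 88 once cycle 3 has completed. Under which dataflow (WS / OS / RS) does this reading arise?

dataflow = OS

— WS: 3×2; PE[0][0] trace:
  cycle 0: PE[0][0] → acc 21, east 3, south 21
  cycle 1: PE[0][0] → acc 42, east 6, south 42
  cycle 2: PE[0][0] → acc 0, east 0, south 0
  cycle 3: PE[0][0] → acc 0, east 0, south 0
— OS: 2×2; PE[0][0] trace:
  cycle 0: PE[0][0] → acc 21, east 3, south 7
  cycle 1: PE[0][0] → acc 56, east 5, south 7
  cycle 2: PE[0][0] → acc 88, east 8, south 4
  cycle 3: PE[0][0] → acc 88, east 0, south 0
— RS: 2×3; PE[0][0] trace:
  cycle 0: PE[0][0] → acc 21, east 21, south 7
  cycle 1: PE[0][0] → acc 3, east 3, south 1
  cycle 2: PE[0][0] → acc 0, east 0, south 0
  cycle 3: PE[0][0] → acc 0, east 0, south 0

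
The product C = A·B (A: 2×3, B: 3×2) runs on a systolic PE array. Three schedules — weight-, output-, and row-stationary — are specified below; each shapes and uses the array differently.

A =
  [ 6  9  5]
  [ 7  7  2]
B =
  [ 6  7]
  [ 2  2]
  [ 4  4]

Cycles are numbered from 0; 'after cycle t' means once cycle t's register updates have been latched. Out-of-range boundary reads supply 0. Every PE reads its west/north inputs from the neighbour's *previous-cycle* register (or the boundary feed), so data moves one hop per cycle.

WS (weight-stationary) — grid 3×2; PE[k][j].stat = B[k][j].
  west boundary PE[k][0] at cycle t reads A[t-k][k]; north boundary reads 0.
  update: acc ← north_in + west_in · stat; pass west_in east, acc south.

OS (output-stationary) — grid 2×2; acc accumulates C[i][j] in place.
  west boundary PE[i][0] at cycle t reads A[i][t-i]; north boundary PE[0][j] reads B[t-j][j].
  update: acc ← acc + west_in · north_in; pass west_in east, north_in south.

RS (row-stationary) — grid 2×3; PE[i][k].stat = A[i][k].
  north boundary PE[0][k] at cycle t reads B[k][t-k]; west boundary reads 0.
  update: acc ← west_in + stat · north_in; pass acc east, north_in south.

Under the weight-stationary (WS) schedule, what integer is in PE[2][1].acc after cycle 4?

PE[2][1].acc = 71

WS (3×2). Following PE[2][1] plus its west/north inputs:
  [0] (1,1) acc=0 (h:0 v:0)
  [0] (2,0) acc=0 (h:0 v:0)
  [0] (2,1) acc=0 (h:0 v:0)
  [1] (1,1) acc=0 (h:0 v:0)
  [1] (2,0) acc=0 (h:0 v:0)
  [1] (2,1) acc=0 (h:0 v:0)
  [2] (1,1) acc=60 (h:9 v:60)
  [2] (2,0) acc=74 (h:5 v:74)
  [2] (2,1) acc=0 (h:0 v:0)
  [3] (1,1) acc=63 (h:7 v:63)
  [3] (2,0) acc=64 (h:2 v:64)
  [3] (2,1) acc=80 (h:5 v:80)
  [4] (1,1) acc=0 (h:0 v:0)
  [4] (2,0) acc=0 (h:0 v:0)
  [4] (2,1) acc=71 (h:2 v:71)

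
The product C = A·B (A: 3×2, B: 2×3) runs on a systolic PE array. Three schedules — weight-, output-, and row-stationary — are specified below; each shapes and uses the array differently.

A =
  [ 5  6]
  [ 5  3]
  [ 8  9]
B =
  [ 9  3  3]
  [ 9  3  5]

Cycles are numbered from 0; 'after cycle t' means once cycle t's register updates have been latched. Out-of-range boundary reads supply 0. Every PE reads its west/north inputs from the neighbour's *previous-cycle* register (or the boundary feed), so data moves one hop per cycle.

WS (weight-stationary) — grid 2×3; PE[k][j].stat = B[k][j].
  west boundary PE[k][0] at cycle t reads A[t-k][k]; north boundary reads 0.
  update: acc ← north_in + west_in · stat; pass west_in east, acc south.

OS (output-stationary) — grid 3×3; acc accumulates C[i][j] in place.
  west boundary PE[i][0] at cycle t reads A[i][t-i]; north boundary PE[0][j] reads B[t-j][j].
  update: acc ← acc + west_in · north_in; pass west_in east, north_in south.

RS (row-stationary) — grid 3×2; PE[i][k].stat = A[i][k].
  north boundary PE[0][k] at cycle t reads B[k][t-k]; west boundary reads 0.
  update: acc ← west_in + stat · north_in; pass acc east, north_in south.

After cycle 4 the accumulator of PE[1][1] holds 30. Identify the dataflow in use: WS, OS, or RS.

WS [2×3] PE[1][1] across cycles:
  step 0 · PE1,1: acc=0; fwd→0 fwd↓0
  step 1 · PE1,1: acc=0; fwd→0 fwd↓0
  step 2 · PE1,1: acc=33; fwd→6 fwd↓33
  step 3 · PE1,1: acc=24; fwd→3 fwd↓24
  step 4 · PE1,1: acc=51; fwd→9 fwd↓51
OS [3×3] PE[1][1] across cycles:
  step 0 · PE1,1: acc=0; fwd→0 fwd↓0
  step 1 · PE1,1: acc=0; fwd→0 fwd↓0
  step 2 · PE1,1: acc=15; fwd→5 fwd↓3
  step 3 · PE1,1: acc=24; fwd→3 fwd↓3
  step 4 · PE1,1: acc=24; fwd→0 fwd↓0
RS [3×2] PE[1][1] across cycles:
  step 0 · PE1,1: acc=0; fwd→0 fwd↓0
  step 1 · PE1,1: acc=0; fwd→0 fwd↓0
  step 2 · PE1,1: acc=72; fwd→72 fwd↓9
  step 3 · PE1,1: acc=24; fwd→24 fwd↓3
  step 4 · PE1,1: acc=30; fwd→30 fwd↓5

dataflow = RS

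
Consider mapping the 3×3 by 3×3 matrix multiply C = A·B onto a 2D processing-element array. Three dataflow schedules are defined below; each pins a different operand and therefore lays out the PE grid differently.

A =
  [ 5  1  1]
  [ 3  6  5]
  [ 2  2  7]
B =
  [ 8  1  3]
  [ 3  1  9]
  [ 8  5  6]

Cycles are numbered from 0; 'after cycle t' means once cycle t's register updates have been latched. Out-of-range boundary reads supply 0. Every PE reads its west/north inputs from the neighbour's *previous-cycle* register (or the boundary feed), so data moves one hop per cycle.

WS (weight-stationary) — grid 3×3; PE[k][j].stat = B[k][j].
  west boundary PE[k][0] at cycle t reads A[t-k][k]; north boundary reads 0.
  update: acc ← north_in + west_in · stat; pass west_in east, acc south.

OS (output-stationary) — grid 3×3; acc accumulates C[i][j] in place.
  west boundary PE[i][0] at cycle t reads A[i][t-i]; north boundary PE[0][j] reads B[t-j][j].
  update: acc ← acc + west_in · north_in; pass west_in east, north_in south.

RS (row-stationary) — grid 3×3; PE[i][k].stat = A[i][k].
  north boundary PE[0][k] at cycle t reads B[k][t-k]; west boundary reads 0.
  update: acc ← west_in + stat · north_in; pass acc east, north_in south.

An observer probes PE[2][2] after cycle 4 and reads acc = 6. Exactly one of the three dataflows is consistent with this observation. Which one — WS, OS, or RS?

— WS: 3×3; PE[2][2] trace:
  step 0 · PE2,2: acc=0; fwd→0 fwd↓0
  step 1 · PE2,2: acc=0; fwd→0 fwd↓0
  step 2 · PE2,2: acc=0; fwd→0 fwd↓0
  step 3 · PE2,2: acc=0; fwd→0 fwd↓0
  step 4 · PE2,2: acc=30; fwd→1 fwd↓30
— OS: 3×3; PE[2][2] trace:
  step 0 · PE2,2: acc=0; fwd→0 fwd↓0
  step 1 · PE2,2: acc=0; fwd→0 fwd↓0
  step 2 · PE2,2: acc=0; fwd→0 fwd↓0
  step 3 · PE2,2: acc=0; fwd→0 fwd↓0
  step 4 · PE2,2: acc=6; fwd→2 fwd↓3
— RS: 3×3; PE[2][2] trace:
  step 0 · PE2,2: acc=0; fwd→0 fwd↓0
  step 1 · PE2,2: acc=0; fwd→0 fwd↓0
  step 2 · PE2,2: acc=0; fwd→0 fwd↓0
  step 3 · PE2,2: acc=0; fwd→0 fwd↓0
  step 4 · PE2,2: acc=78; fwd→78 fwd↓8

dataflow = OS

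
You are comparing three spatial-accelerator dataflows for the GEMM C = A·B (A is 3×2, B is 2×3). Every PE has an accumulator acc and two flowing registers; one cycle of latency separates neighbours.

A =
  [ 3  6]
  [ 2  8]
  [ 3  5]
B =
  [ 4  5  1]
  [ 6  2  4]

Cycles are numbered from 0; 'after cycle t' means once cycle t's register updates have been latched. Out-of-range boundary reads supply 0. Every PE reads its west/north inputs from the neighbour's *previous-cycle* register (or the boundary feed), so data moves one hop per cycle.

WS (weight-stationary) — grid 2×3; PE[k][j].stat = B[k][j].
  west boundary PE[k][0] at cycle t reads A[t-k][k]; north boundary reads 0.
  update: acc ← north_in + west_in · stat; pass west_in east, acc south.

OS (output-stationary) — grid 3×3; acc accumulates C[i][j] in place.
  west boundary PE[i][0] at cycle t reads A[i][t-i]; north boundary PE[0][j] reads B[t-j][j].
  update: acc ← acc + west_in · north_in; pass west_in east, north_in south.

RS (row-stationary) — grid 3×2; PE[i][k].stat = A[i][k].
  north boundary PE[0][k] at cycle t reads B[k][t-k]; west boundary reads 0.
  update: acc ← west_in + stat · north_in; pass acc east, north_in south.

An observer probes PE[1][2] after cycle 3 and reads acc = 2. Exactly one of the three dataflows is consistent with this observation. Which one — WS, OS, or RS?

WS (2×3 grid), PE[1][2]:
  @0  [1,2]  acc 0  |  →0  ↓0
  @1  [1,2]  acc 0  |  →0  ↓0
  @2  [1,2]  acc 0  |  →0  ↓0
  @3  [1,2]  acc 27  |  →6  ↓27
OS (3×3 grid), PE[1][2]:
  @0  [1,2]  acc 0  |  →0  ↓0
  @1  [1,2]  acc 0  |  →0  ↓0
  @2  [1,2]  acc 0  |  →0  ↓0
  @3  [1,2]  acc 2  |  →2  ↓1
RS (3×2): PE[1][2] does not exist.

dataflow = OS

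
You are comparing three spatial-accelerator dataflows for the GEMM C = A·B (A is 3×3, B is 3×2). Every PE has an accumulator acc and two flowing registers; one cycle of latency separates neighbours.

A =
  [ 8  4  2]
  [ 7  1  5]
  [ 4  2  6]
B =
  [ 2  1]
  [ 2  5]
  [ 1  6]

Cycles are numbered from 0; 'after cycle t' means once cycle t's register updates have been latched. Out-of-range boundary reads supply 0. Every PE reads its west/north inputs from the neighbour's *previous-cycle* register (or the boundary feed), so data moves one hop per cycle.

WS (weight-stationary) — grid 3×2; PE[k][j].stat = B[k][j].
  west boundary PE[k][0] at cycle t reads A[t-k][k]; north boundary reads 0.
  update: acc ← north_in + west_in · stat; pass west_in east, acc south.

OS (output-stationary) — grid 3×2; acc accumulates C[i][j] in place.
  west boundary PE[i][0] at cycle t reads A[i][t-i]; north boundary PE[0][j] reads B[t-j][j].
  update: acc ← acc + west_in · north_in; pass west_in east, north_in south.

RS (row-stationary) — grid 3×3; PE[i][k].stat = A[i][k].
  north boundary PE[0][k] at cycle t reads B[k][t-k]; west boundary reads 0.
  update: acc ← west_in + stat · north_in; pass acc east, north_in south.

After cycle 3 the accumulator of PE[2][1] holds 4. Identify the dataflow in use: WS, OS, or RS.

WS [3×2] PE[2][1] across cycles:
  @0  [2,1]  acc 0  |  →0  ↓0
  @1  [2,1]  acc 0  |  →0  ↓0
  @2  [2,1]  acc 0  |  →0  ↓0
  @3  [2,1]  acc 40  |  →2  ↓40
OS [3×2] PE[2][1] across cycles:
  @0  [2,1]  acc 0  |  →0  ↓0
  @1  [2,1]  acc 0  |  →0  ↓0
  @2  [2,1]  acc 0  |  →0  ↓0
  @3  [2,1]  acc 4  |  →4  ↓1
RS [3×3] PE[2][1] across cycles:
  @0  [2,1]  acc 0  |  →0  ↓0
  @1  [2,1]  acc 0  |  →0  ↓0
  @2  [2,1]  acc 0  |  →0  ↓0
  @3  [2,1]  acc 12  |  →12  ↓2

dataflow = OS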